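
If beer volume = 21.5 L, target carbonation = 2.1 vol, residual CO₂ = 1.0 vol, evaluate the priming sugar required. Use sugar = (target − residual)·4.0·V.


sugar = (2.1 − 1.0)·4.0·21.5

94.6000 g


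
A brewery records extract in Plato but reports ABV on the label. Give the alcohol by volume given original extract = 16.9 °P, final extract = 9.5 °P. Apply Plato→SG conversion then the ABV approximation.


SG = 259/(259 − P);  ABV = (OG − FG)·131.25
OG = 259/(259 − 16.9) = 1.0698
FG = 259/(259 − 9.5) = 1.0381
ABV = (1.0698 − 1.0381)·131.25

4.1645 % ABV


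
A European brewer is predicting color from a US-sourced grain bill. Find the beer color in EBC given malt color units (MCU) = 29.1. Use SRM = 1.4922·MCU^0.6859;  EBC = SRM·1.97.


SRM = 1.4922·29.1^0.6859 = 15.0630
EBC = 15.0630·1.97

29.6741 EBC


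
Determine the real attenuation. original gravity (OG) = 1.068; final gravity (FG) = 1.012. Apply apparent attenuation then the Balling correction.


AA = (OG−FG)/(OG−1)·100;  RA = AA·0.8192
AA = (1.068 − 1.012)/(1.068 − 1)·100 = 82.3529
RA = 82.3529·0.8192

67.4635 %


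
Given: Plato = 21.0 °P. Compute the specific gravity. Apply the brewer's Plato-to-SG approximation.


SG = 259/(259 − P)
SG = 259/(259 − 21.0)

1.0882


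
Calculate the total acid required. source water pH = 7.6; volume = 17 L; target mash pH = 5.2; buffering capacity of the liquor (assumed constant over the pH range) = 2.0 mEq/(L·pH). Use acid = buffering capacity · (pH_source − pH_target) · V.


acid = 2.0 · (7.6 − 5.2) · 17

81.6000 mEq


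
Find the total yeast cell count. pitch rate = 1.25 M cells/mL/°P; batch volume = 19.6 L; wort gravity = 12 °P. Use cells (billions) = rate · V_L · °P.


cells = 1.25 · 19.6 · 12

294.0000 billion cells


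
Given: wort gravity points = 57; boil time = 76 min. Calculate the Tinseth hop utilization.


U = 1.65·0.000125^(GP/1000) · (1 − e^(−0.04·t))/4.15
bigness = 1.65·0.000125^(57/1000) = 0.9886
boil_factor = (1 − e^(−0.04·76))/4.15 = 0.2294
U = 0.9886 · 0.2294

0.2268


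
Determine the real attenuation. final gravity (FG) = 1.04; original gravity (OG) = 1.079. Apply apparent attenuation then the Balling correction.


AA = (OG−FG)/(OG−1)·100;  RA = AA·0.8192
AA = (1.079 − 1.04)/(1.079 − 1)·100 = 49.3671
RA = 49.3671·0.8192

40.4415 %


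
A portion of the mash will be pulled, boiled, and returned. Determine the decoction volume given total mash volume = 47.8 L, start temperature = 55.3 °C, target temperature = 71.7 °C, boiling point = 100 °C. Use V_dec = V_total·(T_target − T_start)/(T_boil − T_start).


V_dec = 47.8·(71.7 − 55.3)/(100 − 55.3)

17.5374 L


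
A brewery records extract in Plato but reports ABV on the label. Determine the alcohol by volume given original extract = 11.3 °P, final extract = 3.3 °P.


SG = 259/(259 − P);  ABV = (OG − FG)·131.25
OG = 259/(259 − 11.3) = 1.0456
FG = 259/(259 − 3.3) = 1.0129
ABV = (1.0456 − 1.0129)·131.25

4.2937 % ABV


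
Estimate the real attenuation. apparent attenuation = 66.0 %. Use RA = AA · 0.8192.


RA = 66.0 · 0.8192

54.0672 %


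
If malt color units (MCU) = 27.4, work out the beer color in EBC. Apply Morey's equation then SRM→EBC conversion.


SRM = 1.4922·MCU^0.6859;  EBC = SRM·1.97
SRM = 1.4922·27.4^0.6859 = 14.4537
EBC = 14.4537·1.97

28.4739 EBC


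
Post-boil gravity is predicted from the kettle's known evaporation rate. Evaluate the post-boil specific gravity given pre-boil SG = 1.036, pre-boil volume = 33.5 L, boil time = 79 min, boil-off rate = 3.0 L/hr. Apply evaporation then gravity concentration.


V_post = V_pre − rate·(t/60);  SG_post = 1 + (SG_pre−1)·V_pre/V_post
V_post = 33.5 − 3.0·(79/60) = 29.5500
SG_post = 1 + (1.036 − 1)·33.5/29.5500

1.0408


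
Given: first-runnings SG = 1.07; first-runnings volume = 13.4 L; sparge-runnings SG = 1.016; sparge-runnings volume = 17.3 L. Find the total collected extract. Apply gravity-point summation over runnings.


total = Σ (SG_i − 1)·1000·V_i
first = (1.07 − 1)·1000·13.4 = 938.0000
sparge = (1.016 − 1)·1000·17.3 = 276.8000
total = 938.0000 + 276.8000

1214.8000 gravity·L


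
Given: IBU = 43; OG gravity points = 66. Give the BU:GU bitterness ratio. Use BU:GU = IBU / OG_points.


BU:GU = 43 / 66

0.6515


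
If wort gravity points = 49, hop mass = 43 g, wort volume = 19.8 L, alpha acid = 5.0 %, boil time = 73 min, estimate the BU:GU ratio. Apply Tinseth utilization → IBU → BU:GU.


U = 1.65·0.000125^(GP/1000)·(1−e^(−0.04t))/4.15;  IBU = (α/100)·m·U·1000/V;  BU:GU = IBU/GP
U = 1.65·0.000125^(49/1000)·(1−e^(−0.04·73))/4.15 = 0.2422
IBU = (5.0/100)·43·0.2422·1000/19.8 = 26.2954
BU:GU = 26.2954/49

0.5366


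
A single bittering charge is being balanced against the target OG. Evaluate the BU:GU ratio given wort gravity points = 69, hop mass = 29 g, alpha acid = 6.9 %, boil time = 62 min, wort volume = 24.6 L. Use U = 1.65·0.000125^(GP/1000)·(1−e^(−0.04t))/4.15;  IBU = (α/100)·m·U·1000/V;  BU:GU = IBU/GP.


U = 1.65·0.000125^(69/1000)·(1−e^(−0.04·62))/4.15 = 0.1959
IBU = (6.9/100)·29·0.1959·1000/24.6 = 15.9387
BU:GU = 15.9387/69

0.2310


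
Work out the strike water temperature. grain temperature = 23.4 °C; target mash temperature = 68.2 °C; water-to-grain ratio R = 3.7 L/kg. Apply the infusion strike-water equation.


T_strike = (0.41/R)·(T_mash − T_grain) + T_mash
T_strike = (0.41/3.7)·(68.2 − 23.4) + 68.2

73.1643 °C


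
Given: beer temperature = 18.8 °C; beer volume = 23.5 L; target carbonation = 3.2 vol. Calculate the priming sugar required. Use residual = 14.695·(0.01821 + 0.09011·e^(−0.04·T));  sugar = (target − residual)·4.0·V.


residual = 14.695·(0.01821 + 0.09011·e^(−0.04·18.8)) = 0.8918
sugar = (3.2 − 0.8918)·4.0·23.5

216.9672 g


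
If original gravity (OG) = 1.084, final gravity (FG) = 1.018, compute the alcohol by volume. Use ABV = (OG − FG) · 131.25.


ABV = (1.084 − 1.018) · 131.25

8.6625 % ABV


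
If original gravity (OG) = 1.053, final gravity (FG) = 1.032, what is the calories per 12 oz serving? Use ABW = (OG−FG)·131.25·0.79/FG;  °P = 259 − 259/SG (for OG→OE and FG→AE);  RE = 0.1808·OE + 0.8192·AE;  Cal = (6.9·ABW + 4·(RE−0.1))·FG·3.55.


ABW = (1.053 − 1.032)·131.25·0.79/1.032 = 2.1099
OE = 259 − 259/1.053 = 13.0361 °P
AE = 259 − 259/1.032 = 8.0310 °P
RE = 0.1808·13.0361 + 0.8192·8.0310 = 8.9359 °P
Cal = (6.9·2.1099 + 4·(8.9359−0.1))·1.032·3.55

182.8215 kcal


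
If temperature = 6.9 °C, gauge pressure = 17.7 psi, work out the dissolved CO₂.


vols = (P + 14.695)·(0.01821 + 0.09011·e^(−0.04·T))
vols = (17.7 + 14.695)·(0.01821 + 0.09011·e^(−0.04·6.9))

2.8050 volumes


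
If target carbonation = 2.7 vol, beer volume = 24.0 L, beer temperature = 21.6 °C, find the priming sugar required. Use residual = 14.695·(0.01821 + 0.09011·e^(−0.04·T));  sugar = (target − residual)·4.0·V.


residual = 14.695·(0.01821 + 0.09011·e^(−0.04·21.6)) = 0.8257
sugar = (2.7 − 0.8257)·4.0·24.0

179.9332 g


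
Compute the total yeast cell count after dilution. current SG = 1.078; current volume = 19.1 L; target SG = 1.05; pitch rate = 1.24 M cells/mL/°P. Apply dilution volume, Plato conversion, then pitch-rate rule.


V_w = V·((SG_c−1)/(SG_t−1)−1);  °P = 259 − 259/SG_t;  cells = rate·(V+V_w)·°P
V_w = 19.1·((1.078−1)/(1.05−1)−1) = 10.6960
V_final = 19.1 + 10.6960 = 29.7960
°P = 259 − 259/1.05 = 12.3333
cells = 1.24·29.7960·12.3333

455.6802 billion cells


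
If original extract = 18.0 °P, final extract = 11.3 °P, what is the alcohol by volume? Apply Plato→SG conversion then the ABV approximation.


SG = 259/(259 − P);  ABV = (OG − FG)·131.25
OG = 259/(259 − 18.0) = 1.0747
FG = 259/(259 − 11.3) = 1.0456
ABV = (1.0747 − 1.0456)·131.25

3.8153 % ABV


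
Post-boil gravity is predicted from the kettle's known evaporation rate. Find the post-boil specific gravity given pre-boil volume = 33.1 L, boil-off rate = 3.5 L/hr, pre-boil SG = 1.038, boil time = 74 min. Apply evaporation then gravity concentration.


V_post = V_pre − rate·(t/60);  SG_post = 1 + (SG_pre−1)·V_pre/V_post
V_post = 33.1 − 3.5·(74/60) = 28.7833
SG_post = 1 + (1.038 − 1)·33.1/28.7833

1.0437


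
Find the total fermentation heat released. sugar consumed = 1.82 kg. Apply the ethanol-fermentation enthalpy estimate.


Q = m_sugar · 590 kJ/kg
Q = 1.82 · 590

1073.8000 kJ


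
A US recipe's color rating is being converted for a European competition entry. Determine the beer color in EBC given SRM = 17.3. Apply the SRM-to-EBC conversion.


EBC = SRM · 1.97
EBC = 17.3 · 1.97

34.0810 EBC


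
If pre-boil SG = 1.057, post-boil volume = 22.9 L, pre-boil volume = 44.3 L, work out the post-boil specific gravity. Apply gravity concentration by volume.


SG_post = 1 + (SG_pre − 1)·V_pre/V_post
pts_pre = (1.057 − 1)·1000 = 57.0000
pts_post = 57.0000·44.3/22.9 = 110.2664
SG_post = 1 + 110.2664/1000

1.1103


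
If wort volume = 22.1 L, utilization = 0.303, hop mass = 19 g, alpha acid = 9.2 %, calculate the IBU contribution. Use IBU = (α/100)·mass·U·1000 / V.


IBU = (9.2/100)·19·0.303·1000 / 22.1

23.9658 IBU


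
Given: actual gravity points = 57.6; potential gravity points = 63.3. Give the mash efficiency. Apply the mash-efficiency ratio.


efficiency = actual / potential × 100
efficiency = 57.6 / 63.3 × 100

90.9953 %


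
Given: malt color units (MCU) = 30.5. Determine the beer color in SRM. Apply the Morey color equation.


SRM = 1.4922 · MCU^0.6859
SRM = 1.4922 · 30.5^0.6859

15.5564 SRM


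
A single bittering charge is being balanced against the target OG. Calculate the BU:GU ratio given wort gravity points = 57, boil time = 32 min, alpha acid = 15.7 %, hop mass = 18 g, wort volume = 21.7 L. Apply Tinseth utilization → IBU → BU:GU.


U = 1.65·0.000125^(GP/1000)·(1−e^(−0.04t))/4.15;  IBU = (α/100)·m·U·1000/V;  BU:GU = IBU/GP
U = 1.65·0.000125^(57/1000)·(1−e^(−0.04·32))/4.15 = 0.1720
IBU = (15.7/100)·18·0.1720·1000/21.7 = 22.3968
BU:GU = 22.3968/57

0.3929


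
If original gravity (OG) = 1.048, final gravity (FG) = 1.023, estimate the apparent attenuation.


AA = (OG − FG)/(OG − 1) · 100
AA = (1.048 − 1.023)/(1.048 − 1) · 100

52.0833 %


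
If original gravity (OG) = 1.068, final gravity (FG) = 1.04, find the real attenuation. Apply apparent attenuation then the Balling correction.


AA = (OG−FG)/(OG−1)·100;  RA = AA·0.8192
AA = (1.068 − 1.04)/(1.068 − 1)·100 = 41.1765
RA = 41.1765·0.8192

33.7318 %


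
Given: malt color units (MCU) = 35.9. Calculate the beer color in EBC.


SRM = 1.4922·MCU^0.6859;  EBC = SRM·1.97
SRM = 1.4922·35.9^0.6859 = 17.3967
EBC = 17.3967·1.97

34.2715 EBC


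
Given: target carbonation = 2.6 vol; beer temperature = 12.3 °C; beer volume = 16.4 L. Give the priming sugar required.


residual = 14.695·(0.01821 + 0.09011·e^(−0.04·T));  sugar = (target − residual)·4.0·V
residual = 14.695·(0.01821 + 0.09011·e^(−0.04·12.3)) = 1.0772
sugar = (2.6 − 1.0772)·4.0·16.4

99.8960 g


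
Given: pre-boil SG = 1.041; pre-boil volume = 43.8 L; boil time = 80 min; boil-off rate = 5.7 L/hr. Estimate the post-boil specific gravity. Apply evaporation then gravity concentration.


V_post = V_pre − rate·(t/60);  SG_post = 1 + (SG_pre−1)·V_pre/V_post
V_post = 43.8 − 5.7·(80/60) = 36.2000
SG_post = 1 + (1.041 − 1)·43.8/36.2000

1.0496


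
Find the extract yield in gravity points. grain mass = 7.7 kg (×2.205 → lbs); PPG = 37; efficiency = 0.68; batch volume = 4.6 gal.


points = lbs × PPG × eff / vol
lbs = 7.7 × 2.205 = 16.9785
points = 16.9785 × 37 × 0.68 / 4.6

92.8650 points


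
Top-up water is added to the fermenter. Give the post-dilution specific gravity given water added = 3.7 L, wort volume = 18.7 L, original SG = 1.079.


SG_new = 1 + (SG_old − 1)·V_old/(V_old + V_water)
pts = (1.079 − 1)·1000·18.7/(18.7 + 3.7) = 65.9509
SG_new = 1 + 65.9509/1000

1.0660


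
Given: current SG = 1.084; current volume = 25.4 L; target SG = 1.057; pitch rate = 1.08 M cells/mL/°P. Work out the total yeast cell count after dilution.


V_w = V·((SG_c−1)/(SG_t−1)−1);  °P = 259 − 259/SG_t;  cells = rate·(V+V_w)·°P
V_w = 25.4·((1.084−1)/(1.057−1)−1) = 12.0316
V_final = 25.4 + 12.0316 = 37.4316
°P = 259 − 259/1.057 = 13.9669
cells = 1.08·37.4316·13.9669

564.6269 billion cells


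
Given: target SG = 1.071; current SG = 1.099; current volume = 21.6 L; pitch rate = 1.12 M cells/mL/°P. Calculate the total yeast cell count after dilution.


V_w = V·((SG_c−1)/(SG_t−1)−1);  °P = 259 − 259/SG_t;  cells = rate·(V+V_w)·°P
V_w = 21.6·((1.099−1)/(1.071−1)−1) = 8.5183
V_final = 21.6 + 8.5183 = 30.1183
°P = 259 − 259/1.071 = 17.1699
cells = 1.12·30.1183·17.1699

579.1849 billion cells


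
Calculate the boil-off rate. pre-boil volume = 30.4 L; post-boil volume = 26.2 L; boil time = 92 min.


rate = (V_pre − V_post) / (t_min/60)
rate = (30.4 − 26.2) / (92/60)

2.7391 L/hr


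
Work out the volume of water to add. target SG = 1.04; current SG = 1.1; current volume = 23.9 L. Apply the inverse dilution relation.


V_water = V·((SG_curr − 1)/(SG_target − 1) − 1)
V_water = 23.9·((1.1 − 1)/(1.04 − 1) − 1)

35.8500 L


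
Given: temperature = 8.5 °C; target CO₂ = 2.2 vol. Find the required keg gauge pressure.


psi = vols/(0.01821 + 0.09011·e^(−0.04·T)) − 14.695
psi = 2.2/(0.01821 + 0.09011·e^(−0.04·8.5)) − 14.695

12.0210 psi


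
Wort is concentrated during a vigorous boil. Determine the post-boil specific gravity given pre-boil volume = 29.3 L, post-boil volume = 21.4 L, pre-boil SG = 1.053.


SG_post = 1 + (SG_pre − 1)·V_pre/V_post
pts_pre = (1.053 − 1)·1000 = 53.0000
pts_post = 53.0000·29.3/21.4 = 72.5654
SG_post = 1 + 72.5654/1000

1.0726


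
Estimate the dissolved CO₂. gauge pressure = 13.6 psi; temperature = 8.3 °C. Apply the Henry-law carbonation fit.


vols = (P + 14.695)·(0.01821 + 0.09011·e^(−0.04·T))
vols = (13.6 + 14.695)·(0.01821 + 0.09011·e^(−0.04·8.3))

2.3446 volumes


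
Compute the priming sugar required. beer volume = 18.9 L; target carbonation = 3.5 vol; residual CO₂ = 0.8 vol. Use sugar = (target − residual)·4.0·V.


sugar = (3.5 − 0.8)·4.0·18.9

204.1200 g


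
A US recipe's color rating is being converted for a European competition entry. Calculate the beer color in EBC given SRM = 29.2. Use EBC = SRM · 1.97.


EBC = 29.2 · 1.97

57.5240 EBC


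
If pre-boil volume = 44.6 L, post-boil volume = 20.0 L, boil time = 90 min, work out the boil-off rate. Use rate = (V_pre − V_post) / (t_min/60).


rate = (44.6 − 20.0) / (90/60)

16.4000 L/hr


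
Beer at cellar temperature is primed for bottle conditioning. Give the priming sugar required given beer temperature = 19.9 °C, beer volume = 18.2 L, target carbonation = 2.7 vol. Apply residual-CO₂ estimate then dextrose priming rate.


residual = 14.695·(0.01821 + 0.09011·e^(−0.04·T));  sugar = (target − residual)·4.0·V
residual = 14.695·(0.01821 + 0.09011·e^(−0.04·19.9)) = 0.8650
sugar = (2.7 − 0.8650)·4.0·18.2

133.5904 g


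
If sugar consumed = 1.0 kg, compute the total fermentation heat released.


Q = m_sugar · 590 kJ/kg
Q = 1.0 · 590

590.0000 kJ


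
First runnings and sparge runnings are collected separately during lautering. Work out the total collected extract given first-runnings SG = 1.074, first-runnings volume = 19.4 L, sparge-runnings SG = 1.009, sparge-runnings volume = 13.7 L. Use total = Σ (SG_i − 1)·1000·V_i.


first = (1.074 − 1)·1000·19.4 = 1435.6000
sparge = (1.009 − 1)·1000·13.7 = 123.3000
total = 1435.6000 + 123.3000

1558.9000 gravity·L


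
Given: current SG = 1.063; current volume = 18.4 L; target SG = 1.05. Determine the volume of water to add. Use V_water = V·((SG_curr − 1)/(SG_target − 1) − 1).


V_water = 18.4·((1.063 − 1)/(1.05 − 1) − 1)

4.7840 L


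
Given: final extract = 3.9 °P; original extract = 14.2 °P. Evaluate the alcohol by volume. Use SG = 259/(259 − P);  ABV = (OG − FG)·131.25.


OG = 259/(259 − 14.2) = 1.0580
FG = 259/(259 − 3.9) = 1.0153
ABV = (1.0580 − 1.0153)·131.25

5.6068 % ABV


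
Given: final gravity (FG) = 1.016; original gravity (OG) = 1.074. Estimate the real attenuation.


AA = (OG−FG)/(OG−1)·100;  RA = AA·0.8192
AA = (1.074 − 1.016)/(1.074 − 1)·100 = 78.3784
RA = 78.3784·0.8192

64.2076 %


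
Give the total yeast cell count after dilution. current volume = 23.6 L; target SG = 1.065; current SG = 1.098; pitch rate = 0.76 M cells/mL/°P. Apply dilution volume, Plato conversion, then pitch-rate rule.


V_w = V·((SG_c−1)/(SG_t−1)−1);  °P = 259 − 259/SG_t;  cells = rate·(V+V_w)·°P
V_w = 23.6·((1.098−1)/(1.065−1)−1) = 11.9815
V_final = 23.6 + 11.9815 = 35.5815
°P = 259 − 259/1.065 = 15.8075
cells = 0.76·35.5815·15.8075

427.4662 billion cells


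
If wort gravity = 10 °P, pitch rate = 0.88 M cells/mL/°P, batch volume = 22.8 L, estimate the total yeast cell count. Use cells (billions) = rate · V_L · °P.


cells = 0.88 · 22.8 · 10

200.6400 billion cells


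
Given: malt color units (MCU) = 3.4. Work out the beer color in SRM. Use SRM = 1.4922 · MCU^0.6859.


SRM = 1.4922 · 3.4^0.6859

3.4544 SRM


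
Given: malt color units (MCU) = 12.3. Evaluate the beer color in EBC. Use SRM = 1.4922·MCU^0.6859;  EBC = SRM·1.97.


SRM = 1.4922·12.3^0.6859 = 8.3444
EBC = 8.3444·1.97

16.4384 EBC


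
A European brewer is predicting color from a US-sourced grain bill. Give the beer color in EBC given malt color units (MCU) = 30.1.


SRM = 1.4922·MCU^0.6859;  EBC = SRM·1.97
SRM = 1.4922·30.1^0.6859 = 15.4161
EBC = 15.4161·1.97

30.3698 EBC


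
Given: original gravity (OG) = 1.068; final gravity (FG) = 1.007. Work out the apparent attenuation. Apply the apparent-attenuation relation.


AA = (OG − FG)/(OG − 1) · 100
AA = (1.068 − 1.007)/(1.068 − 1) · 100

89.7059 %


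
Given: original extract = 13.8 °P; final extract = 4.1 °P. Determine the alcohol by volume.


SG = 259/(259 − P);  ABV = (OG − FG)·131.25
OG = 259/(259 − 13.8) = 1.0563
FG = 259/(259 − 4.1) = 1.0161
ABV = (1.0563 − 1.0161)·131.25

5.2757 % ABV


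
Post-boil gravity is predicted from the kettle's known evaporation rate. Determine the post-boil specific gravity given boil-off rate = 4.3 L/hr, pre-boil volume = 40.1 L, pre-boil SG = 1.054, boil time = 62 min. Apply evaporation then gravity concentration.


V_post = V_pre − rate·(t/60);  SG_post = 1 + (SG_pre−1)·V_pre/V_post
V_post = 40.1 − 4.3·(62/60) = 35.6567
SG_post = 1 + (1.054 − 1)·40.1/35.6567

1.0607


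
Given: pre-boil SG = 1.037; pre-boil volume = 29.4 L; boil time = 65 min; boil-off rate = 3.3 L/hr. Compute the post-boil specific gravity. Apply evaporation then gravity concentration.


V_post = V_pre − rate·(t/60);  SG_post = 1 + (SG_pre−1)·V_pre/V_post
V_post = 29.4 − 3.3·(65/60) = 25.8250
SG_post = 1 + (1.037 − 1)·29.4/25.8250

1.0421


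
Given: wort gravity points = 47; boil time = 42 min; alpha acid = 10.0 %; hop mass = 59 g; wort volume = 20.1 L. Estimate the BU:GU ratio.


U = 1.65·0.000125^(GP/1000)·(1−e^(−0.04t))/4.15;  IBU = (α/100)·m·U·1000/V;  BU:GU = IBU/GP
U = 1.65·0.000125^(47/1000)·(1−e^(−0.04·42))/4.15 = 0.2120
IBU = (10.0/100)·59·0.2120·1000/20.1 = 62.2403
BU:GU = 62.2403/47

1.3243


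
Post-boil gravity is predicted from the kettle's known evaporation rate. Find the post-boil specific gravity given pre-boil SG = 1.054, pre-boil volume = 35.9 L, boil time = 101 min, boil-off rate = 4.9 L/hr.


V_post = V_pre − rate·(t/60);  SG_post = 1 + (SG_pre−1)·V_pre/V_post
V_post = 35.9 − 4.9·(101/60) = 27.6517
SG_post = 1 + (1.054 − 1)·35.9/27.6517

1.0701


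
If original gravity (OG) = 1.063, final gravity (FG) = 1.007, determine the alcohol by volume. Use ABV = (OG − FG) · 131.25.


ABV = (1.063 − 1.007) · 131.25

7.3500 % ABV


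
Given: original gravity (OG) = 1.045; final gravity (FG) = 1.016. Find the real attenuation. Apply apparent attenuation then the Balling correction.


AA = (OG−FG)/(OG−1)·100;  RA = AA·0.8192
AA = (1.045 − 1.016)/(1.045 − 1)·100 = 64.4444
RA = 64.4444·0.8192

52.7929 %


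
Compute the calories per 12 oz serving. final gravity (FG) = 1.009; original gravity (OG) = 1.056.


ABW = (OG−FG)·131.25·0.79/FG;  °P = 259 − 259/SG (for OG→OE and FG→AE);  RE = 0.1808·OE + 0.8192·AE;  Cal = (6.9·ABW + 4·(RE−0.1))·FG·3.55
ABW = (1.056 − 1.009)·131.25·0.79/1.009 = 4.8298
OE = 259 − 259/1.056 = 13.7348 °P
AE = 259 − 259/1.009 = 2.3102 °P
RE = 0.1808·13.7348 + 0.8192·2.3102 = 4.3758 °P
Cal = (6.9·4.8298 + 4·(4.3758−0.1))·1.009·3.55

180.6344 kcal


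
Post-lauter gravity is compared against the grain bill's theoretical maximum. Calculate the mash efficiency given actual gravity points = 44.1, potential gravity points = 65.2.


efficiency = actual / potential × 100
efficiency = 44.1 / 65.2 × 100

67.6380 %


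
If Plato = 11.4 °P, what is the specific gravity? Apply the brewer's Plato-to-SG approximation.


SG = 259/(259 − P)
SG = 259/(259 − 11.4)

1.0460


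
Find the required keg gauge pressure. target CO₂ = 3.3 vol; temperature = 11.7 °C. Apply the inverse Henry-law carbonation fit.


psi = vols/(0.01821 + 0.09011·e^(−0.04·T)) − 14.695
psi = 3.3/(0.01821 + 0.09011·e^(−0.04·11.7)) − 14.695

29.5162 psi


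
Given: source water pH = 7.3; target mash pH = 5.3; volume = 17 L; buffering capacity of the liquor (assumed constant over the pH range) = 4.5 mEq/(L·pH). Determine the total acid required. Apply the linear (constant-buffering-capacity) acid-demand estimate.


acid = buffering capacity · (pH_source − pH_target) · V
acid = 4.5 · (7.3 − 5.3) · 17

153.0000 mEq


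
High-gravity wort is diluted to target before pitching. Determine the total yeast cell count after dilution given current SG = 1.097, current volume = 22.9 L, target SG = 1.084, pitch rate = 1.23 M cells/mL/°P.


V_w = V·((SG_c−1)/(SG_t−1)−1);  °P = 259 − 259/SG_t;  cells = rate·(V+V_w)·°P
V_w = 22.9·((1.097−1)/(1.084−1)−1) = 3.5440
V_final = 22.9 + 3.5440 = 26.4440
°P = 259 − 259/1.084 = 20.0701
cells = 1.23·26.4440·20.0701

652.8040 billion cells


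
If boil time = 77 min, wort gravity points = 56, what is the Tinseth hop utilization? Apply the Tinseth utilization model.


U = 1.65·0.000125^(GP/1000) · (1 − e^(−0.04·t))/4.15
bigness = 1.65·0.000125^(56/1000) = 0.9975
boil_factor = (1 − e^(−0.04·77))/4.15 = 0.2299
U = 0.9975 · 0.2299

0.2293


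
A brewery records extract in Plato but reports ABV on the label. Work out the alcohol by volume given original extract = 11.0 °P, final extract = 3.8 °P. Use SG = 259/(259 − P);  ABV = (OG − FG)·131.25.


OG = 259/(259 − 11.0) = 1.0444
FG = 259/(259 − 3.8) = 1.0149
ABV = (1.0444 − 1.0149)·131.25

3.8672 % ABV


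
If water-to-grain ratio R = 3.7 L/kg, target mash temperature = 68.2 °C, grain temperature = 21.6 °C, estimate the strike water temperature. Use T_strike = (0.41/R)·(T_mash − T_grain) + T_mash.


T_strike = (0.41/3.7)·(68.2 − 21.6) + 68.2

73.3638 °C


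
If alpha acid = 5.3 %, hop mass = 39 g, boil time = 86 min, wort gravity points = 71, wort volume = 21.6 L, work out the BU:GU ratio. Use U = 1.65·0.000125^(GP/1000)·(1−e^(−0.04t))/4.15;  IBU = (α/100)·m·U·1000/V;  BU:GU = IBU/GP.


U = 1.65·0.000125^(71/1000)·(1−e^(−0.04·86))/4.15 = 0.2033
IBU = (5.3/100)·39·0.2033·1000/21.6 = 19.4558
BU:GU = 19.4558/71

0.2740


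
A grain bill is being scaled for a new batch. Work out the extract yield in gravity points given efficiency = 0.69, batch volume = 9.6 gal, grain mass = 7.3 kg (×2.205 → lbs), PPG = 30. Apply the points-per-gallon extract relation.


points = lbs × PPG × eff / vol
lbs = 7.3 × 2.205 = 16.0965
points = 16.0965 × 30 × 0.69 / 9.6

34.7081 points


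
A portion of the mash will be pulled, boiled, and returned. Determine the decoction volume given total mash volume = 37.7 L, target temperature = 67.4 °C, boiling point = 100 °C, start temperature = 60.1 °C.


V_dec = V_total·(T_target − T_start)/(T_boil − T_start)
V_dec = 37.7·(67.4 − 60.1)/(100 − 60.1)

6.8975 L


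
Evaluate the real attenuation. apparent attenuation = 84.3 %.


RA = AA · 0.8192
RA = 84.3 · 0.8192

69.0586 %


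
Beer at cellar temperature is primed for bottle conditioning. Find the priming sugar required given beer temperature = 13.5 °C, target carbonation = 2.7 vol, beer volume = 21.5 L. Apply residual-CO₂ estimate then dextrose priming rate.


residual = 14.695·(0.01821 + 0.09011·e^(−0.04·T));  sugar = (target − residual)·4.0·V
residual = 14.695·(0.01821 + 0.09011·e^(−0.04·13.5)) = 1.0393
sugar = (2.7 − 1.0393)·4.0·21.5

142.8244 g


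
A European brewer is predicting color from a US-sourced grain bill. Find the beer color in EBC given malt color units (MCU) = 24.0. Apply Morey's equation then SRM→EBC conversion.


SRM = 1.4922·MCU^0.6859;  EBC = SRM·1.97
SRM = 1.4922·24.0^0.6859 = 13.1982
EBC = 13.1982·1.97

26.0004 EBC


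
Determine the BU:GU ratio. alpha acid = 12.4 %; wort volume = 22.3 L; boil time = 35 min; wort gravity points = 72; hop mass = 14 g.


U = 1.65·0.000125^(GP/1000)·(1−e^(−0.04t))/4.15;  IBU = (α/100)·m·U·1000/V;  BU:GU = IBU/GP
U = 1.65·0.000125^(72/1000)·(1−e^(−0.04·35))/4.15 = 0.1568
IBU = (12.4/100)·14·0.1568·1000/22.3 = 12.2092
BU:GU = 12.2092/72

0.1696


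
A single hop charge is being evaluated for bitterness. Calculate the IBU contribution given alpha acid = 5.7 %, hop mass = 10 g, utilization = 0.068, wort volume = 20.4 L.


IBU = (α/100)·mass·U·1000 / V
IBU = (5.7/100)·10·0.068·1000 / 20.4

1.9000 IBU


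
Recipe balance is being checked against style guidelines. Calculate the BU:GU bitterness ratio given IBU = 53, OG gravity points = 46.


BU:GU = IBU / OG_points
BU:GU = 53 / 46

1.1522


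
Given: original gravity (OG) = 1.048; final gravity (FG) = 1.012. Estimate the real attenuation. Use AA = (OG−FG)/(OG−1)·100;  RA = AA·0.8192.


AA = (1.048 − 1.012)/(1.048 − 1)·100 = 75.0000
RA = 75.0000·0.8192

61.4400 %


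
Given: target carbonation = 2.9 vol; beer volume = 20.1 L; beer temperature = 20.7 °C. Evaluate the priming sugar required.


residual = 14.695·(0.01821 + 0.09011·e^(−0.04·T));  sugar = (target − residual)·4.0·V
residual = 14.695·(0.01821 + 0.09011·e^(−0.04·20.7)) = 0.8462
sugar = (2.9 − 0.8462)·4.0·20.1

165.1292 g


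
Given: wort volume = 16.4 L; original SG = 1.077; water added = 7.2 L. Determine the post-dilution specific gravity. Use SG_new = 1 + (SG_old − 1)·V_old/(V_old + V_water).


pts = (1.077 − 1)·1000·16.4/(16.4 + 7.2) = 53.5085
SG_new = 1 + 53.5085/1000

1.0535


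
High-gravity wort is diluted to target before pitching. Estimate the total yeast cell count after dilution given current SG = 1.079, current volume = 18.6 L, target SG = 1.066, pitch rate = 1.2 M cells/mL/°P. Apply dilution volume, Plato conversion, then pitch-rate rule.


V_w = V·((SG_c−1)/(SG_t−1)−1);  °P = 259 − 259/SG_t;  cells = rate·(V+V_w)·°P
V_w = 18.6·((1.079−1)/(1.066−1)−1) = 3.6636
V_final = 18.6 + 3.6636 = 22.2636
°P = 259 − 259/1.066 = 16.0356
cells = 1.2·22.2636·16.0356

428.4142 billion cells


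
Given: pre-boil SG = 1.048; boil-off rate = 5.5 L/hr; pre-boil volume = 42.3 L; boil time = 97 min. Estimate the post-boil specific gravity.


V_post = V_pre − rate·(t/60);  SG_post = 1 + (SG_pre−1)·V_pre/V_post
V_post = 42.3 − 5.5·(97/60) = 33.4083
SG_post = 1 + (1.048 − 1)·42.3/33.4083

1.0608


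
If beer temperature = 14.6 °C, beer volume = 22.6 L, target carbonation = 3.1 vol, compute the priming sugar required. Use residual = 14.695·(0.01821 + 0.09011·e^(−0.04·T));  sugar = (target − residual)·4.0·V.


residual = 14.695·(0.01821 + 0.09011·e^(−0.04·14.6)) = 1.0060
sugar = (3.1 − 1.0060)·4.0·22.6

189.2944 g


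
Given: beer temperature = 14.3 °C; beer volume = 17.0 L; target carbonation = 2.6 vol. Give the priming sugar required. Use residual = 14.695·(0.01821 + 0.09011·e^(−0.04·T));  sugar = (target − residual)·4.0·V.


residual = 14.695·(0.01821 + 0.09011·e^(−0.04·14.3)) = 1.0149
sugar = (2.6 − 1.0149)·4.0·17.0

107.7834 g


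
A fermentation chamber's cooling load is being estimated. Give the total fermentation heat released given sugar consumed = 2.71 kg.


Q = m_sugar · 590 kJ/kg
Q = 2.71 · 590

1598.9000 kJ


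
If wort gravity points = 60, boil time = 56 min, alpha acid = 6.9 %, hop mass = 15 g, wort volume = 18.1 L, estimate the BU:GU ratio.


U = 1.65·0.000125^(GP/1000)·(1−e^(−0.04t))/4.15;  IBU = (α/100)·m·U·1000/V;  BU:GU = IBU/GP
U = 1.65·0.000125^(60/1000)·(1−e^(−0.04·56))/4.15 = 0.2072
IBU = (6.9/100)·15·0.2072·1000/18.1 = 11.8475
BU:GU = 11.8475/60

0.1975


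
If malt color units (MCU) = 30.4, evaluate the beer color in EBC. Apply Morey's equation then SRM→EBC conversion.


SRM = 1.4922·MCU^0.6859;  EBC = SRM·1.97
SRM = 1.4922·30.4^0.6859 = 15.5214
EBC = 15.5214·1.97

30.5771 EBC


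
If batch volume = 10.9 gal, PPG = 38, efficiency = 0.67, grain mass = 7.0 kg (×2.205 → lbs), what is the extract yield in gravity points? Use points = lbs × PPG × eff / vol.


lbs = 7.0 × 2.205 = 15.4350
points = 15.4350 × 38 × 0.67 / 10.9

36.0528 points


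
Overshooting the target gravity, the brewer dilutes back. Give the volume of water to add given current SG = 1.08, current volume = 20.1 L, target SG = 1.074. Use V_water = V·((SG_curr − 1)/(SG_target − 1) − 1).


V_water = 20.1·((1.08 − 1)/(1.074 − 1) − 1)

1.6297 L


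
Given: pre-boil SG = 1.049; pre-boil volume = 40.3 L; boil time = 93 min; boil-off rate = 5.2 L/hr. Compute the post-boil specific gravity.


V_post = V_pre − rate·(t/60);  SG_post = 1 + (SG_pre−1)·V_pre/V_post
V_post = 40.3 − 5.2·(93/60) = 32.2400
SG_post = 1 + (1.049 − 1)·40.3/32.2400

1.0613


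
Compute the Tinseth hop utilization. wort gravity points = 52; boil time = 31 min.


U = 1.65·0.000125^(GP/1000) · (1 − e^(−0.04·t))/4.15
bigness = 1.65·0.000125^(52/1000) = 1.0340
boil_factor = (1 − e^(−0.04·31))/4.15 = 0.1712
U = 1.0340 · 0.1712

0.1771


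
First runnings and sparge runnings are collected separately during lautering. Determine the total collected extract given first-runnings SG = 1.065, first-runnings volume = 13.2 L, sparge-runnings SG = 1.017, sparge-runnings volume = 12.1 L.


total = Σ (SG_i − 1)·1000·V_i
first = (1.065 − 1)·1000·13.2 = 858.0000
sparge = (1.017 − 1)·1000·12.1 = 205.7000
total = 858.0000 + 205.7000

1063.7000 gravity·L


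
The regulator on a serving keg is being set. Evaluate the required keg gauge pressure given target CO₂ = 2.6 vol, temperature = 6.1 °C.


psi = vols/(0.01821 + 0.09011·e^(−0.04·T)) − 14.695
psi = 2.6/(0.01821 + 0.09011·e^(−0.04·6.1)) − 14.695

14.5810 psi


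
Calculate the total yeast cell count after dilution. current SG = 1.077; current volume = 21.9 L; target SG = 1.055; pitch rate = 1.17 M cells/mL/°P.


V_w = V·((SG_c−1)/(SG_t−1)−1);  °P = 259 − 259/SG_t;  cells = rate·(V+V_w)·°P
V_w = 21.9·((1.077−1)/(1.055−1)−1) = 8.7600
V_final = 21.9 + 8.7600 = 30.6600
°P = 259 − 259/1.055 = 13.5024
cells = 1.17·30.6600·13.5024

484.3597 billion cells


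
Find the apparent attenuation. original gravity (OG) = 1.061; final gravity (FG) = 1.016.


AA = (OG − FG)/(OG − 1) · 100
AA = (1.061 − 1.016)/(1.061 − 1) · 100

73.7705 %


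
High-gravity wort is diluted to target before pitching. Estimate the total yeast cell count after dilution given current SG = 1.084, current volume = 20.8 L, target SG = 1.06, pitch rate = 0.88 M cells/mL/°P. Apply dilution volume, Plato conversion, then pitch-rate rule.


V_w = V·((SG_c−1)/(SG_t−1)−1);  °P = 259 − 259/SG_t;  cells = rate·(V+V_w)·°P
V_w = 20.8·((1.084−1)/(1.06−1)−1) = 8.3200
V_final = 20.8 + 8.3200 = 29.1200
°P = 259 − 259/1.06 = 14.6604
cells = 0.88·29.1200·14.6604

375.6810 billion cells


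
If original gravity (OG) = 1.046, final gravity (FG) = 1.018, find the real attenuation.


AA = (OG−FG)/(OG−1)·100;  RA = AA·0.8192
AA = (1.046 − 1.018)/(1.046 − 1)·100 = 60.8696
RA = 60.8696·0.8192

49.8643 %


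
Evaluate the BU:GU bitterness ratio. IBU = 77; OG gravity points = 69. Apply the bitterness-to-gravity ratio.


BU:GU = IBU / OG_points
BU:GU = 77 / 69

1.1159


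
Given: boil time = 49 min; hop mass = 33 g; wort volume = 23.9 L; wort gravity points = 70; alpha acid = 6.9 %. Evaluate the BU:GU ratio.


U = 1.65·0.000125^(GP/1000)·(1−e^(−0.04t))/4.15;  IBU = (α/100)·m·U·1000/V;  BU:GU = IBU/GP
U = 1.65·0.000125^(70/1000)·(1−e^(−0.04·49))/4.15 = 0.1821
IBU = (6.9/100)·33·0.1821·1000/23.9 = 17.3480
BU:GU = 17.3480/70

0.2478


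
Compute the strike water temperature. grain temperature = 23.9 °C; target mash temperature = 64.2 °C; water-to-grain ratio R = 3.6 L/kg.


T_strike = (0.41/R)·(T_mash − T_grain) + T_mash
T_strike = (0.41/3.6)·(64.2 − 23.9) + 64.2

68.7897 °C


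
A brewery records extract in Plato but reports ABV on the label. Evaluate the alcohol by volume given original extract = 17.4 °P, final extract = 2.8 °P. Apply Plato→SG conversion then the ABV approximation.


SG = 259/(259 − P);  ABV = (OG − FG)·131.25
OG = 259/(259 − 17.4) = 1.0720
FG = 259/(259 − 2.8) = 1.0109
ABV = (1.0720 − 1.0109)·131.25

8.0182 % ABV


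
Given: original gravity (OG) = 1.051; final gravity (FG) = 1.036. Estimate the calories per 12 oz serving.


ABW = (OG−FG)·131.25·0.79/FG;  °P = 259 − 259/SG (for OG→OE and FG→AE);  RE = 0.1808·OE + 0.8192·AE;  Cal = (6.9·ABW + 4·(RE−0.1))·FG·3.55
ABW = (1.051 − 1.036)·131.25·0.79/1.036 = 1.5013
OE = 259 − 259/1.051 = 12.5680 °P
AE = 259 − 259/1.036 = 9.0000 °P
RE = 0.1808·12.5680 + 0.8192·9.0000 = 9.6451 °P
Cal = (6.9·1.5013 + 4·(9.6451−0.1))·1.036·3.55

178.5173 kcal


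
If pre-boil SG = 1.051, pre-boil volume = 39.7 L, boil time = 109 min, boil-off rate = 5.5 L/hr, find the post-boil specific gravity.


V_post = V_pre − rate·(t/60);  SG_post = 1 + (SG_pre−1)·V_pre/V_post
V_post = 39.7 − 5.5·(109/60) = 29.7083
SG_post = 1 + (1.051 − 1)·39.7/29.7083

1.0682


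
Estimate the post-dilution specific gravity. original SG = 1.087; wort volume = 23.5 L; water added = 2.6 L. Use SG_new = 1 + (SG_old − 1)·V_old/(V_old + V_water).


pts = (1.087 − 1)·1000·23.5/(23.5 + 2.6) = 78.3333
SG_new = 1 + 78.3333/1000

1.0783


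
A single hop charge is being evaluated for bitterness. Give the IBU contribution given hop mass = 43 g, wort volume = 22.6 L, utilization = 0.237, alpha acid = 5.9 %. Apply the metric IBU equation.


IBU = (α/100)·mass·U·1000 / V
IBU = (5.9/100)·43·0.237·1000 / 22.6

26.6048 IBU


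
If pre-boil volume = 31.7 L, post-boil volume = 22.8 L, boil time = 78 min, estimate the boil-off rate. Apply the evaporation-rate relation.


rate = (V_pre − V_post) / (t_min/60)
rate = (31.7 − 22.8) / (78/60)

6.8462 L/hr


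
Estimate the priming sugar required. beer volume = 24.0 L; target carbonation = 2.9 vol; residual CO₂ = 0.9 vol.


sugar = (target − residual)·4.0·V
sugar = (2.9 − 0.9)·4.0·24.0

192.0000 g


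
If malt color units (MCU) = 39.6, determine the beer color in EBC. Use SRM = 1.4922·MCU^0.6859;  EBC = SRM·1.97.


SRM = 1.4922·39.6^0.6859 = 18.6074
EBC = 18.6074·1.97

36.6566 EBC


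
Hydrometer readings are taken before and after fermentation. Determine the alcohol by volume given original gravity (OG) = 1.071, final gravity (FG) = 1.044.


ABV = (OG − FG) · 131.25
ABV = (1.071 − 1.044) · 131.25

3.5437 % ABV


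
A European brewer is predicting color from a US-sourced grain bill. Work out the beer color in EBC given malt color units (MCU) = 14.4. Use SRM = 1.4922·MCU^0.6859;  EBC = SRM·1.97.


SRM = 1.4922·14.4^0.6859 = 9.2971
EBC = 9.2971·1.97

18.3153 EBC


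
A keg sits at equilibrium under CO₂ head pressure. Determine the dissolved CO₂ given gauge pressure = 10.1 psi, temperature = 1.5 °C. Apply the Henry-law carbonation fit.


vols = (P + 14.695)·(0.01821 + 0.09011·e^(−0.04·T))
vols = (10.1 + 14.695)·(0.01821 + 0.09011·e^(−0.04·1.5))

2.5557 volumes


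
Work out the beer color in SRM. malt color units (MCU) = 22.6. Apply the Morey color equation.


SRM = 1.4922 · MCU^0.6859
SRM = 1.4922 · 22.6^0.6859

12.6651 SRM


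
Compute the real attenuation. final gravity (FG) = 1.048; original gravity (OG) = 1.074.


AA = (OG−FG)/(OG−1)·100;  RA = AA·0.8192
AA = (1.074 − 1.048)/(1.074 − 1)·100 = 35.1351
RA = 35.1351·0.8192

28.7827 %


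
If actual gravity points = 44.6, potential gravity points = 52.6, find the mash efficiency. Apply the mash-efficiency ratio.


efficiency = actual / potential × 100
efficiency = 44.6 / 52.6 × 100

84.7909 %


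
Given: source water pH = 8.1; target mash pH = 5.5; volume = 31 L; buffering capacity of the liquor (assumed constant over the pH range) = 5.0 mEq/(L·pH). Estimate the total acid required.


acid = buffering capacity · (pH_source − pH_target) · V
acid = 5.0 · (8.1 − 5.5) · 31

403.0000 mEq


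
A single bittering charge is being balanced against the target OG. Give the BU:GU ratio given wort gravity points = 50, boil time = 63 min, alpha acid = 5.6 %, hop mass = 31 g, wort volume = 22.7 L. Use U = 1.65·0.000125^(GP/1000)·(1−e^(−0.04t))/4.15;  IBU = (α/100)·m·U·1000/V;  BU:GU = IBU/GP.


U = 1.65·0.000125^(50/1000)·(1−e^(−0.04·63))/4.15 = 0.2333
IBU = (5.6/100)·31·0.2333·1000/22.7 = 17.8392
BU:GU = 17.8392/50

0.3568


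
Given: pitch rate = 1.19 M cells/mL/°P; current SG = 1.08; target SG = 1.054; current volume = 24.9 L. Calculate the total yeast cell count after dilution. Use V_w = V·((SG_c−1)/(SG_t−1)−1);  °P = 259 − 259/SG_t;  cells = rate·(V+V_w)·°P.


V_w = 24.9·((1.08−1)/(1.054−1)−1) = 11.9889
V_final = 24.9 + 11.9889 = 36.8889
°P = 259 − 259/1.054 = 13.2694
cells = 1.19·36.8889·13.2694

582.4994 billion cells


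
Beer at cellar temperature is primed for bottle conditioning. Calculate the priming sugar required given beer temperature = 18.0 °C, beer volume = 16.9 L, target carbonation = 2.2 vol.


residual = 14.695·(0.01821 + 0.09011·e^(−0.04·T));  sugar = (target − residual)·4.0·V
residual = 14.695·(0.01821 + 0.09011·e^(−0.04·18.0)) = 0.9121
sugar = (2.2 − 0.9121)·4.0·16.9

87.0595 g


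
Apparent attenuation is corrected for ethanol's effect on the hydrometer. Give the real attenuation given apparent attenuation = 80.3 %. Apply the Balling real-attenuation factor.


RA = AA · 0.8192
RA = 80.3 · 0.8192

65.7818 %


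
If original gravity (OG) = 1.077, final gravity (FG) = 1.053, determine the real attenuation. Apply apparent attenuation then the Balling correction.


AA = (OG−FG)/(OG−1)·100;  RA = AA·0.8192
AA = (1.077 − 1.053)/(1.077 − 1)·100 = 31.1688
RA = 31.1688·0.8192

25.5335 %
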